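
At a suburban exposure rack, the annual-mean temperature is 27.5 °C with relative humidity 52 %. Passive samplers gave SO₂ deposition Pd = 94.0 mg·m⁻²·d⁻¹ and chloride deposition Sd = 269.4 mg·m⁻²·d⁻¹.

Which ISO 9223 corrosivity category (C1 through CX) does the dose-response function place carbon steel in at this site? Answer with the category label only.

carbon steel: temperature factor f = -0.054·(17.5) = -0.9450
  sulphur-dioxide contribution → 20.67 μm/a
  chloride contribution → 54.75 μm/a
  total first-year rate 75.42 μm/a
ISO 9223 Table 2 (carbon steel): 50 < 75.4 ≤ 80 μm/a ⇒ C4

C4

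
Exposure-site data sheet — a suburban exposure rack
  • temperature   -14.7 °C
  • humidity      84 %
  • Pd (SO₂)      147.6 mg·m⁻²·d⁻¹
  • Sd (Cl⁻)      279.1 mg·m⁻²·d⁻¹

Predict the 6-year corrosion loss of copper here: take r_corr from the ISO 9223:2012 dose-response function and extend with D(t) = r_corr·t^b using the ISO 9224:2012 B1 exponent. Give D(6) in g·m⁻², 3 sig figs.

D(6) = 17.5 g·m⁻²

copper: f(T) = +0.126·(T−10) [T≤10 °C] = -3.1122
  SO₂ term: 0.0053·147.6^0.26·exp(0.059·84-3.1122) = 0.1227
  Sd branch = 0.01025·Sd^0.27·e^(0.036·RH+0.049·T) = 0.4694 μm/a
  sum: 0.1227 + 0.4694 → r_corr = 0.5922 μm/a
Long-term exponent b (ISO 9224 Table 2, B1) = 0.667
  D(6) = 0.5922 × 6^0.667 = 0.5922 × 3.304 = 1.956 μm
  Mass loss = 1.956 μm × 8.96 g/cm³ = 17.53 g·m⁻²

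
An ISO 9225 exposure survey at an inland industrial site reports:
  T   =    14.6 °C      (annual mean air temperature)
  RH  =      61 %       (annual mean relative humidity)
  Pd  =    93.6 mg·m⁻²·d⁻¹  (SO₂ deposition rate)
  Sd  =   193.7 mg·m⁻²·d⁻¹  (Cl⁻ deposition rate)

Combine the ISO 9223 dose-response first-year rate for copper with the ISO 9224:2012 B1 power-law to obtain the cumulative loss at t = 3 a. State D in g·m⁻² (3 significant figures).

copper: f(T) = -0.080·(T−10) [T>10 °C] = -0.3680
  sulphur-dioxide contribution → 0.4365 μm/a
  chloride contribution → 0.781 μm/a
  total first-year rate 1.218 μm/a
Long-term exponent b (ISO 9224 Table 2, B1) = 0.667
  D(3) = 1.218 × 3^0.667 = 1.218 × 2.081 = 2.534 μm
  Mass loss = 2.534 μm × 8.96 g/cm³ = 22.7 g·m⁻²

D(3) = 22.7 g·m⁻²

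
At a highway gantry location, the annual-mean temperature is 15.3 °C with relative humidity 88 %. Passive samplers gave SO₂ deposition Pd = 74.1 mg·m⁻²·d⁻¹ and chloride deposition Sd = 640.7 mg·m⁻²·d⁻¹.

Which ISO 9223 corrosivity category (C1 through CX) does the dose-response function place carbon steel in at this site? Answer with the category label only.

CX

carbon steel: T>10 °C ⇒ hinge -0.054·(15.3−10) = -0.2862
  Pd branch = 1.77·Pd^0.52·e^(0.02·RH+f) = 72.5 μm/a
  Sd branch = 0.102·Sd^0.62·e^(0.033·RH+0.04·T) = 188.7 μm/a
  sum: 72.5 + 188.7 → r_corr = 261.2 μm/a
Category bounds: 200…700 μm/a bracket r_corr ⇒ CX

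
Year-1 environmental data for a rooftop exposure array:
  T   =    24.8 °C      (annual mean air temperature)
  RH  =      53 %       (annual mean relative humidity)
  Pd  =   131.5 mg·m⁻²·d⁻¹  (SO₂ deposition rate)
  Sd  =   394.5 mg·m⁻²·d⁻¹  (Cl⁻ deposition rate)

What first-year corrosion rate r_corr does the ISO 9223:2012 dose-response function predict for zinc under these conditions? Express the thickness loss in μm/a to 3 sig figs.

zinc: T>10 °C ⇒ hinge -0.071·(24.8−10) = -1.0508
  sulphur-dioxide contribution → 0.4419 μm/a
  chloride contribution → 6.644 μm/a
  ⇒ r_corr(zinc) = 7.086 μm/a

r_corr = 7.09 μm/a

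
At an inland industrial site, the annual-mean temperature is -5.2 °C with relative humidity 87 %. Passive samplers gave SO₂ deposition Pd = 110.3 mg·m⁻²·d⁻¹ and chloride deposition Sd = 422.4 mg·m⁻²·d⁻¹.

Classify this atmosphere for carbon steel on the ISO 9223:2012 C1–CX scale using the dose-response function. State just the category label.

C4

carbon steel: temperature factor f = +0.150·(-15.2) = -2.2800
  Pd branch = 1.77·Pd^0.52·e^(0.02·RH+f) = 11.9 μm/a
  Cl⁻ term: 0.102·422.4^0.62·exp(0.033·87+0.04·-5.2) = 62.1
  sum: 11.9 + 62.1 → r_corr = 74 μm/a
Category bounds: 50…80 μm/a bracket r_corr ⇒ C4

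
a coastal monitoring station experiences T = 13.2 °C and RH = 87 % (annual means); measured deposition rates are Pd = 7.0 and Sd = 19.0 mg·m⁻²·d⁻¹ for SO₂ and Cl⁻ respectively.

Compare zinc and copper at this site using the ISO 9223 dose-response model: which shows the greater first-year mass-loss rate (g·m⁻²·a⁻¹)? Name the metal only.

zinc: f(T) = -0.071·(T−10) [T>10 °C] = -0.2272
  sulphur-dioxide contribution → 1.324 μm/a
  chloride contribution → 0.5774 μm/a
  total first-year rate 1.901 μm/a
  mass loss = 1.901 μm/a × 7.14 g/cm³ = 13.57 g·m⁻²·a⁻¹
copper: temperature factor f = -0.080·(3.2) = -0.2560
  sulphur-dioxide contribution → 1.154 μm/a
  chloride contribution → 0.9933 μm/a
  ⇒ r_corr(copper) = 2.147 μm/a
  mass loss = 2.147 μm/a × 8.96 g/cm³ = 19.24 g·m⁻²·a⁻¹
Ordering by g·m⁻²·a⁻¹: copper (19.2) > zinc (13.6)

copper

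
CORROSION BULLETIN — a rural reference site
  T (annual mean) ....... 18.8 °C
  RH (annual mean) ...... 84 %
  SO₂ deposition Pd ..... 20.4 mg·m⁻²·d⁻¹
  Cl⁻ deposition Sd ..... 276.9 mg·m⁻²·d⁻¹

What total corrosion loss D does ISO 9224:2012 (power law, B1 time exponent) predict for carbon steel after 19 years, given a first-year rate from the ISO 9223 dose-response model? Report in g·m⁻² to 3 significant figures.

D(19) = 5.18e+03 g·m⁻²

carbon steel: f(T) = -0.054·(T−10) [T>10 °C] = -0.4752
  Pd branch = 1.77·Pd^0.52·e^(0.02·RH+f) = 28.33 μm/a
  Cl⁻ term: 0.102·276.9^0.62·exp(0.033·84+0.04·18.8) = 113.1
  r_corr = 28.33 + 113.1 = 141.4 μm/a
Long-term exponent b (ISO 9224 Table 2, B1) = 0.523
  D(19) = 141.4 × 19^0.523 = 141.4 × 4.664 = 659.5 μm
  Mass loss = 659.5 μm × 7.85 g/cm³ = 5177 g·m⁻²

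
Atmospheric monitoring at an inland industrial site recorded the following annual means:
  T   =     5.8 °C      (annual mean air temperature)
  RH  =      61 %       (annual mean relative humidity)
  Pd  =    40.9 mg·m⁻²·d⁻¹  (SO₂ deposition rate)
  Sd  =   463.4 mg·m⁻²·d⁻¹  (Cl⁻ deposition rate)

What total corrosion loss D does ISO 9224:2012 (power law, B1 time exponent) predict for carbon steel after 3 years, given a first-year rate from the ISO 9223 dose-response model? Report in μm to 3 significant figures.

D(3) = 116 μm

carbon steel: T≤10 °C ⇒ hinge +0.150·(5.8−10) = -0.6300
  Pd branch = 1.77·Pd^0.52·e^(0.02·RH+f) = 21.99 μm/a
  Cl⁻ term: 0.102·463.4^0.62·exp(0.033·61+0.04·5.8) = 43.3
  r_corr = 21.99 + 43.3 = 65.29 μm/a
Long-term exponent b (ISO 9224 Table 2, B1) = 0.523
  D(3) = 65.29 × 3^0.523 = 65.29 × 1.776 = 116 μm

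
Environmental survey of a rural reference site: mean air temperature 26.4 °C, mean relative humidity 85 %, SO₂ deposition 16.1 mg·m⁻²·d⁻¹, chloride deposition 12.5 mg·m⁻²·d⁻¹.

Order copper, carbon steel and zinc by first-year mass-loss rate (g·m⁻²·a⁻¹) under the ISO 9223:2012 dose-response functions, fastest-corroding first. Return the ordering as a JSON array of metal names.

copper: T>10 °C ⇒ hinge -0.080·(26.4−10) = -1.3120
  Pd branch = 0.0053·Pd^0.26·e^(0.059·RH+f) = 0.4428 μm/a
  Cl⁻ term: 0.01025·12.5^0.27·exp(0.036·85+0.049·26.4) = 1.576
  sum: 0.4428 + 1.576 → r_corr = 2.019 μm/a
  mass loss = 2.019 μm/a × 8.96 g/cm³ = 18.09 g·m⁻²·a⁻¹
carbon steel: T>10 °C ⇒ hinge -0.054·(26.4−10) = -0.8856
  SO₂ term: 1.77·16.1^0.52·exp(0.02·85-0.8856) = 16.95
  Sd branch = 0.102·Sd^0.62·e^(0.033·RH+0.04·T) = 23.2 μm/a
  r_corr = 16.95 + 23.2 = 40.15 μm/a
  mass loss = 40.15 μm/a × 7.85 g/cm³ = 315.2 g·m⁻²·a⁻¹
zinc: T>10 °C ⇒ hinge -0.071·(26.4−10) = -1.1644
  Pd branch = 0.0129·Pd^0.44·e^(0.046·RH+f) = 0.6823 μm/a
  Sd branch = 0.0175·Sd^0.57·e^(0.008·RH+0.085·T) = 1.375 μm/a
  sum: 0.6823 + 1.375 → r_corr = 2.057 μm/a
  mass loss = 2.057 μm/a × 7.14 g/cm³ = 14.69 g·m⁻²·a⁻¹
Ordering by g·m⁻²·a⁻¹: carbon steel (315) > copper (18.1) > zinc (14.7)

["carbon steel", "copper", "zinc"]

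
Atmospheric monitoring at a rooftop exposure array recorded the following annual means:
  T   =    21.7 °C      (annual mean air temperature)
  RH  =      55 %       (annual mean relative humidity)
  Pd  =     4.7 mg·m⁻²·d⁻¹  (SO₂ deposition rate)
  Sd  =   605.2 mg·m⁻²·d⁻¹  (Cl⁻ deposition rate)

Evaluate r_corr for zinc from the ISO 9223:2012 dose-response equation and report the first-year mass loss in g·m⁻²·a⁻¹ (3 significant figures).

r_corr = 48.3 g·m⁻²·a⁻¹

zinc: T>10 °C ⇒ hinge -0.071·(21.7−10) = -0.8307
  sulphur-dioxide contribution → 0.1394 μm/a
  chloride contribution → 6.62 μm/a
  total first-year rate 6.76 μm/a
Convert to mass loss: 6.76 μm/a × 7.14 g/cm³ = 48.26 g·m⁻²·a⁻¹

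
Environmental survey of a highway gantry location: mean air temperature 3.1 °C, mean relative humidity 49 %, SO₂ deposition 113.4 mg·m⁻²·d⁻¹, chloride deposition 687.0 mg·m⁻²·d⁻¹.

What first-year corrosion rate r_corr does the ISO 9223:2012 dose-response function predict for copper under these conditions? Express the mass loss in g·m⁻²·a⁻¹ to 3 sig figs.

r_corr = 4.87 g·m⁻²·a⁻¹

copper: temperature factor f = +0.126·(-6.9) = -0.8694
  Pd branch = 0.0053·Pd^0.26·e^(0.059·RH+f) = 0.1369 μm/a
  Sd branch = 0.01025·Sd^0.27·e^(0.036·RH+0.049·T) = 0.4062 μm/a
  sum: 0.1369 + 0.4062 → r_corr = 0.5431 μm/a
Convert to mass loss: 0.5431 μm/a × 8.96 g/cm³ = 4.867 g·m⁻²·a⁻¹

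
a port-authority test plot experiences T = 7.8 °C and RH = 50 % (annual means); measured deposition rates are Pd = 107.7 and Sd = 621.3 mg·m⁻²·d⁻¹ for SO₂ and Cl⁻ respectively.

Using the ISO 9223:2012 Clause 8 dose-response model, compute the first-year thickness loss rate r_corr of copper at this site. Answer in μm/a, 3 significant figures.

r_corr = 0.775 μm/a

copper: T≤10 °C ⇒ hinge +0.126·(7.8−10) = -0.2772
  Pd branch = 0.0053·Pd^0.26·e^(0.059·RH+f) = 0.2591 μm/a
  Sd branch = 0.01025·Sd^0.27·e^(0.036·RH+0.049·T) = 0.516 μm/a
  sum: 0.2591 + 0.516 → r_corr = 0.7751 μm/a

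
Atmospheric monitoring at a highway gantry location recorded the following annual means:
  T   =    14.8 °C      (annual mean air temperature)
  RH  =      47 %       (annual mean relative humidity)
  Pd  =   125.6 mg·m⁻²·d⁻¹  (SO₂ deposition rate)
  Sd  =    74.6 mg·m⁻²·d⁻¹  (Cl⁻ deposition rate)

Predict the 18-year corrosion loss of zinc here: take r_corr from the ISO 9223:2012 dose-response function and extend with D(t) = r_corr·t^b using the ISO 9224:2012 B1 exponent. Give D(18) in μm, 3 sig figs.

zinc: f(T) = -0.071·(T−10) [T>10 °C] = -0.3408
  Pd branch = 0.0129·Pd^0.44·e^(0.046·RH+f) = 0.6685 μm/a
  Sd branch = 0.0175·Sd^0.57·e^(0.008·RH+0.085·T) = 1.047 μm/a
  sum: 0.6685 + 1.047 → r_corr = 1.716 μm/a
ISO 9224: D(t) = r_corr · t^b with b = 0.813 (zinc, B1)
  D(18) = 1.716 × 18^0.813 = 1.716 × 10.48 = 17.99 μm

D(18) = 18.0 μm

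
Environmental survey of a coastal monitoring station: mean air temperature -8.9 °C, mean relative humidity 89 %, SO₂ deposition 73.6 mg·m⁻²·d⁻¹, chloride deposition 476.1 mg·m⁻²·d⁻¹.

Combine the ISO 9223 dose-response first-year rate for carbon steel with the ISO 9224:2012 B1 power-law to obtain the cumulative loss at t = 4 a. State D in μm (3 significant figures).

carbon steel: temperature factor f = +0.150·(-18.9) = -2.8350
  SO₂ term: 1.77·73.6^0.52·exp(0.02·89-2.8350) = 5.762
  Cl⁻ term: 0.102·476.1^0.62·exp(0.033·89+0.04·-8.9) = 61.62
  sum: 5.762 + 61.62 → r_corr = 67.38 μm/a
ISO 9224: D(t) = r_corr · t^b with b = 0.523 (carbon steel, B1)
  D(4) = 67.38 × 4^0.523 = 67.38 × 2.065 = 139.1 μm

D(4) = 139 μm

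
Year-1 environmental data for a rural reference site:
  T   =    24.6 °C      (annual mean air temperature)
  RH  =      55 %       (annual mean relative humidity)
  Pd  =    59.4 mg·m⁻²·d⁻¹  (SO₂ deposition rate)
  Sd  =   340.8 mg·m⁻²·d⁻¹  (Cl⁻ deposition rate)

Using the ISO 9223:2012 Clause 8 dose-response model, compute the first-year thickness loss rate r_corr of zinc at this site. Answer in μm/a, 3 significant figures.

r_corr = 6.45 μm/a

zinc: f(T) = -0.071·(T−10) [T>10 °C] = -1.0366
  SO₂ term: 0.0129·59.4^0.44·exp(0.046·55-1.0366) = 0.3464
  Sd branch = 0.0175·Sd^0.57·e^(0.008·RH+0.085·T) = 6.106 μm/a
  sum: 0.3464 + 6.106 → r_corr = 6.453 μm/a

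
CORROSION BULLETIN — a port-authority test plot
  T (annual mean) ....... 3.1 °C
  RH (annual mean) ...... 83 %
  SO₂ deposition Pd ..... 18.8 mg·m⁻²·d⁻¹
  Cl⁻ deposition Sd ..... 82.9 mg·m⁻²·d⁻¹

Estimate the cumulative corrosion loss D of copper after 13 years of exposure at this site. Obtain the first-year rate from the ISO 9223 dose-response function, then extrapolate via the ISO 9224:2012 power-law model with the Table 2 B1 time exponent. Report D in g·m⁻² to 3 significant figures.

copper: f(T) = +0.126·(T−10) [T≤10 °C] = -0.8694
  SO₂ term: 0.0053·18.8^0.26·exp(0.059·83-0.8694) = 0.6379
  Sd branch = 0.01025·Sd^0.27·e^(0.036·RH+0.049·T) = 0.7805 μm/a
  sum: 0.6379 + 0.7805 → r_corr = 1.418 μm/a
ISO 9224: D(t) = r_corr · t^b with b = 0.667 (copper, B1)
  D(13) = 1.418 × 13^0.667 = 1.418 × 5.534 = 7.848 μm
  Mass loss = 7.848 μm × 8.96 g/cm³ = 70.32 g·m⁻²

D(13) = 70.3 g·m⁻²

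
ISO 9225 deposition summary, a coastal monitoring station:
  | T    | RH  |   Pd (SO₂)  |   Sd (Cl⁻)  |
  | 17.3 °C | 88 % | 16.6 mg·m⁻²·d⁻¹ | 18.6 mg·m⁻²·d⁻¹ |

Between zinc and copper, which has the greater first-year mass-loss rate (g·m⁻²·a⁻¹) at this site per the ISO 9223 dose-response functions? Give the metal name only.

copper

zinc: f(T) = -0.071·(T−10) [T>10 °C] = -0.5183
  sulphur-dioxide contribution → 1.515 μm/a
  chloride contribution → 0.8148 μm/a
  total first-year rate 2.33 μm/a
  mass loss = 2.33 μm/a × 7.14 g/cm³ = 16.63 g·m⁻²·a⁻¹
copper: T>10 °C ⇒ hinge -0.080·(17.3−10) = -0.5840
  sulphur-dioxide contribution → 1.103 μm/a
  chloride contribution → 1.252 μm/a
  total first-year rate 2.355 μm/a
  mass loss = 2.355 μm/a × 8.96 g/cm³ = 21.1 g·m⁻²·a⁻¹
Ordering by g·m⁻²·a⁻¹: copper (21.1) > zinc (16.6)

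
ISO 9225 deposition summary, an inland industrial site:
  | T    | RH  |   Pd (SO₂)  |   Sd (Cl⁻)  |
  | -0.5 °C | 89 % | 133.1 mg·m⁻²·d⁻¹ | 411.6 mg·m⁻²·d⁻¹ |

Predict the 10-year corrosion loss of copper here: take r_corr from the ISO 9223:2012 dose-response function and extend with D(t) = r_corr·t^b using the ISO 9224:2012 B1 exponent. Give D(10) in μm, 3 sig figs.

copper: temperature factor f = +0.126·(-10.5) = -1.3230
  Pd branch = 0.0053·Pd^0.26·e^(0.059·RH+f) = 0.9604 μm/a
  Sd branch = 0.01025·Sd^0.27·e^(0.036·RH+0.049·T) = 1.252 μm/a
  sum: 0.9604 + 1.252 → r_corr = 2.212 μm/a
Long-term exponent b (ISO 9224 Table 2, B1) = 0.667
  D(10) = 2.212 × 10^0.667 = 2.212 × 4.645 = 10.28 μm

D(10) = 10.3 μm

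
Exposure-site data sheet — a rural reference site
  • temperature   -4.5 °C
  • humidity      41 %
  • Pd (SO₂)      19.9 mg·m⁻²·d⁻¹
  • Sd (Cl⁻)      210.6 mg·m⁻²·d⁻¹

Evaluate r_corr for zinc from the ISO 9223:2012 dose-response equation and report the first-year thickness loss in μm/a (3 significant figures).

zinc: temperature factor f = +0.038·(-14.5) = -0.5510
  sulphur-dioxide contribution → 0.1828 μm/a
  chloride contribution → 0.3497 μm/a
  ⇒ r_corr(zinc) = 0.5325 μm/a

r_corr = 0.532 μm/a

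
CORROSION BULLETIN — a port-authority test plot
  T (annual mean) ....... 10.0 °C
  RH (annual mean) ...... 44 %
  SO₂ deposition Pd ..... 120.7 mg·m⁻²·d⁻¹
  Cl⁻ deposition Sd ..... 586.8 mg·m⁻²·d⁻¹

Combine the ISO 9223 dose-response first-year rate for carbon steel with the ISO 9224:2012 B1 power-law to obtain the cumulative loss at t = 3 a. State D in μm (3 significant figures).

carbon steel: f(T) = +0.150·(T−10) [T≤10 °C] = +0.0000
  sulphur-dioxide contribution → 51.6 μm/a
  chloride contribution → 33.84 μm/a
  total first-year rate 85.43 μm/a
Power-law: D(3) = r_corr · 3^0.523
  D(3) = 85.43 × 3^0.523 = 85.43 × 1.776 = 151.8 μm

D(3) = 152 μm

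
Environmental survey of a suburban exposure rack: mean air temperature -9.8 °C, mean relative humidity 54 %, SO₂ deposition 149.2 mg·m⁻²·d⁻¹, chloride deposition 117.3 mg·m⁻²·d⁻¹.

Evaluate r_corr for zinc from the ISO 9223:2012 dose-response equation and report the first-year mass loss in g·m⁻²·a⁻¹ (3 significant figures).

r_corr = 5.97 g·m⁻²·a⁻¹

zinc: temperature factor f = +0.038·(-19.8) = -0.7524
  sulphur-dioxide contribution → 0.6593 μm/a
  chloride contribution → 0.1772 μm/a
  total first-year rate 0.8365 μm/a
Convert to mass loss: 0.8365 μm/a × 7.14 g/cm³ = 5.972 g·m⁻²·a⁻¹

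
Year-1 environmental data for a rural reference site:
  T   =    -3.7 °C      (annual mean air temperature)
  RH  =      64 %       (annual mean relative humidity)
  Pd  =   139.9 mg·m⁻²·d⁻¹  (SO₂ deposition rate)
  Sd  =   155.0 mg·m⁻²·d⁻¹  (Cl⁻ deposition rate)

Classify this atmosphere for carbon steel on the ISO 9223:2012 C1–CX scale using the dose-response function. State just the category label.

carbon steel: T≤10 °C ⇒ hinge +0.150·(-3.7−10) = -2.0550
  sulphur-dioxide contribution → 10.65 μm/a
  chloride contribution → 16.58 μm/a
  total first-year rate 27.23 μm/a
Category bounds: 25…50 μm/a bracket r_corr ⇒ C3

C3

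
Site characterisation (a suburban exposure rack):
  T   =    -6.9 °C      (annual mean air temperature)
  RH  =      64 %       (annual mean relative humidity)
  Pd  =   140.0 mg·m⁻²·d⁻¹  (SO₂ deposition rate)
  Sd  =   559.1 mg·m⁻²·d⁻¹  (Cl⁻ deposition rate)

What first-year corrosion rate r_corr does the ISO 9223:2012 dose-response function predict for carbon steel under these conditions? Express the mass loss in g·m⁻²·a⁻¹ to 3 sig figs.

carbon steel: T≤10 °C ⇒ hinge +0.150·(-6.9−10) = -2.5350
  sulphur-dioxide contribution → 6.591 μm/a
  chloride contribution → 32.32 μm/a
  ⇒ r_corr(carbon steel) = 38.91 μm/a
Convert to mass loss: 38.91 μm/a × 7.85 g/cm³ = 305.4 g·m⁻²·a⁻¹

r_corr = 305 g·m⁻²·a⁻¹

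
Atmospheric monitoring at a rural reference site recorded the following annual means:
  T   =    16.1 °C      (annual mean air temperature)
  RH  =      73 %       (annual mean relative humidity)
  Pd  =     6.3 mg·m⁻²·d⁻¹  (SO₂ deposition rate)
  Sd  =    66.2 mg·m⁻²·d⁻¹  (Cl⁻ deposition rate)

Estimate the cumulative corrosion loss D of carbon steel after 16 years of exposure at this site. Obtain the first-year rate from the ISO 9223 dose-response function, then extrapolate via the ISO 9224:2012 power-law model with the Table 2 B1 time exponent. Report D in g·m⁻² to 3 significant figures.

D(16) = 1.45e+03 g·m⁻²

carbon steel: temperature factor f = -0.054·(6.1) = -0.3294
  Pd branch = 1.77·Pd^0.52·e^(0.02·RH+f) = 14.28 μm/a
  Cl⁻ term: 0.102·66.2^0.62·exp(0.033·73+0.04·16.1) = 29.07
  sum: 14.28 + 29.07 → r_corr = 43.35 μm/a
ISO 9224: D(t) = r_corr · t^b with b = 0.523 (carbon steel, B1)
  D(16) = 43.35 × 16^0.523 = 43.35 × 4.263 = 184.8 μm
  Mass loss = 184.8 μm × 7.85 g/cm³ = 1451 g·m⁻²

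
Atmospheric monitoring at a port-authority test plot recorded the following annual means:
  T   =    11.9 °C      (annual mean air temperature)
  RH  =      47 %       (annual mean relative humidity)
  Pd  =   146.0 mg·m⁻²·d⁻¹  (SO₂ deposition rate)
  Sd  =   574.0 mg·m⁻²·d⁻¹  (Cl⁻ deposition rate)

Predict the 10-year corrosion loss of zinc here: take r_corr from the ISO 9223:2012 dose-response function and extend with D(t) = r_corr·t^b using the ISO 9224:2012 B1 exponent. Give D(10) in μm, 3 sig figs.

zinc: temperature factor f = -0.071·(1.9) = -0.1349
  SO₂ term: 0.0129·146.0^0.44·exp(0.046·47-0.1349) = 0.8775
  Sd branch = 0.0175·Sd^0.57·e^(0.008·RH+0.085·T) = 2.619 μm/a
  r_corr = 0.8775 + 2.619 = 3.497 μm/a
Power-law: D(10) = r_corr · 10^0.813
  D(10) = 3.497 × 10^0.813 = 3.497 × 6.501 = 22.73 μm

D(10) = 22.7 μm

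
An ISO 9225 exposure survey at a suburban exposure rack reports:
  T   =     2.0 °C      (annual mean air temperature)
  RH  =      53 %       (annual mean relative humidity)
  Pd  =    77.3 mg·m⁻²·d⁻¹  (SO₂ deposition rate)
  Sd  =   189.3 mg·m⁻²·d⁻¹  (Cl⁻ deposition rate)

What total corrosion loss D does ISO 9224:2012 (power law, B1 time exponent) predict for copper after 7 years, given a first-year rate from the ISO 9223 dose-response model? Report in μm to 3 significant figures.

copper: T≤10 °C ⇒ hinge +0.126·(2.0−10) = -1.0080
  SO₂ term: 0.0053·77.3^0.26·exp(0.059·53-1.0080) = 0.1366
  Sd branch = 0.01025·Sd^0.27·e^(0.036·RH+0.049·T) = 0.3139 μm/a
  r_corr = 0.1366 + 0.3139 = 0.4505 μm/a
Power-law: D(7) = r_corr · 7^0.667
  D(7) = 0.4505 × 7^0.667 = 0.4505 × 3.662 = 1.65 μm

D(7) = 1.65 μm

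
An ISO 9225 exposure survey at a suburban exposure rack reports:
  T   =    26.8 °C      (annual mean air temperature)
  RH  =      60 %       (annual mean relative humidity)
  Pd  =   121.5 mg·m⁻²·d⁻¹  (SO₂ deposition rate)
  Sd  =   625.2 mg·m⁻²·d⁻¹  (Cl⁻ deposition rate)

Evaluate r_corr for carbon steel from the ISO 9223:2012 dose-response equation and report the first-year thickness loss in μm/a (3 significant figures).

carbon steel: temperature factor f = -0.054·(16.8) = -0.9072
  Pd branch = 1.77·Pd^0.52·e^(0.02·RH+f) = 28.78 μm/a
  Sd branch = 0.102·Sd^0.62·e^(0.033·RH+0.04·T) = 116.8 μm/a
  r_corr = 28.78 + 116.8 = 145.6 μm/a

r_corr = 146 μm/a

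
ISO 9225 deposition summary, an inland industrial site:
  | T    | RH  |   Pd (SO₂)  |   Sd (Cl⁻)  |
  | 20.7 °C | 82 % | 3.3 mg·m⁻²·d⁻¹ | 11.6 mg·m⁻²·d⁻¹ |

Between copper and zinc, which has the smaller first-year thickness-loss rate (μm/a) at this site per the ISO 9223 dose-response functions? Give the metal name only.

zinc

copper: f(T) = -0.080·(T−10) [T>10 °C] = -0.8560
  SO₂ term: 0.0053·3.3^0.26·exp(0.059·82-0.8560) = 0.3877
  Sd branch = 0.01025·Sd^0.27·e^(0.036·RH+0.049·T) = 1.049 μm/a
  sum: 0.3877 + 1.049 → r_corr = 1.436 μm/a
zinc: temperature factor f = -0.071·(10.7) = -0.7597
  SO₂ term: 0.0129·3.3^0.44·exp(0.046·82-0.7597) = 0.4436
  Cl⁻ term: 0.0175·11.6^0.57·exp(0.008·82+0.085·20.7) = 0.7922
  sum: 0.4436 + 0.7922 → r_corr = 1.236 μm/a
Ordering by μm/a: copper (1.44) > zinc (1.24)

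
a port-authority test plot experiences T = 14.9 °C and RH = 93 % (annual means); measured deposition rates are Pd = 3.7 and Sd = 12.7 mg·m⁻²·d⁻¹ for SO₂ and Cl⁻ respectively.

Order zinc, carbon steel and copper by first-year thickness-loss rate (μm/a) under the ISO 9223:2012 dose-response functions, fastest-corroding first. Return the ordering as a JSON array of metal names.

["carbon steel", "copper", "zinc"]

zinc: f(T) = -0.071·(T−10) [T>10 °C] = -0.3479
  Pd branch = 0.0129·Pd^0.44·e^(0.046·RH+f) = 1.168 μm/a
  Cl⁻ term: 0.0175·12.7^0.57·exp(0.008·93+0.085·14.9) = 0.5564
  sum: 1.168 + 0.5564 → r_corr = 1.724 μm/a
carbon steel: T>10 °C ⇒ hinge -0.054·(14.9−10) = -0.2646
  Pd branch = 1.77·Pd^0.52·e^(0.02·RH+f) = 17.23 μm/a
  Sd branch = 0.102·Sd^0.62·e^(0.033·RH+0.04·T) = 19.26 μm/a
  sum: 17.23 + 19.26 → r_corr = 36.49 μm/a
copper: T>10 °C ⇒ hinge -0.080·(14.9−10) = -0.3920
  Pd branch = 0.0053·Pd^0.26·e^(0.059·RH+f) = 1.215 μm/a
  Sd branch = 0.01025·Sd^0.27·e^(0.036·RH+0.049·T) = 1.202 μm/a
  sum: 1.215 + 1.202 → r_corr = 2.417 μm/a
Ordering by μm/a: carbon steel (36.5) > copper (2.42) > zinc (1.72)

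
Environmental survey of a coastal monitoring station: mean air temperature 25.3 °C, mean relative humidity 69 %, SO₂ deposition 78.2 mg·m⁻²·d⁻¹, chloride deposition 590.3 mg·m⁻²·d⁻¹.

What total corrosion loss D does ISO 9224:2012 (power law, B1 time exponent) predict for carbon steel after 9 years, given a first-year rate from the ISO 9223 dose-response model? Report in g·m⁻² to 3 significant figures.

D(9) = 4.28e+03 g·m⁻²

carbon steel: T>10 °C ⇒ hinge -0.054·(25.3−10) = -0.8262
  sulphur-dioxide contribution → 29.71 μm/a
  chloride contribution → 142.9 μm/a
  total first-year rate 172.6 μm/a
Power-law: D(9) = r_corr · 9^0.523
  D(9) = 172.6 × 9^0.523 = 172.6 × 3.156 = 544.7 μm
  Mass loss = 544.7 μm × 7.85 g/cm³ = 4276 g·m⁻²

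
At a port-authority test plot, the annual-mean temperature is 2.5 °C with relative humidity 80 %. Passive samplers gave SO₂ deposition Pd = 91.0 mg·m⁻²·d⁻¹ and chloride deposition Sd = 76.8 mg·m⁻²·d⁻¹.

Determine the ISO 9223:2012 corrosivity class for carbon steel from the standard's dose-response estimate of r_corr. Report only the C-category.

carbon steel: T≤10 °C ⇒ hinge +0.150·(2.5−10) = -1.1250
  SO₂ term: 1.77·91.0^0.52·exp(0.02·80-1.1250) = 29.71
  Cl⁻ term: 0.102·76.8^0.62·exp(0.033·80+0.04·2.5) = 23.31
  sum: 29.71 + 23.31 → r_corr = 53.02 μm/a
53 μm/a falls in (50, 80] for carbon steel → category C4

C4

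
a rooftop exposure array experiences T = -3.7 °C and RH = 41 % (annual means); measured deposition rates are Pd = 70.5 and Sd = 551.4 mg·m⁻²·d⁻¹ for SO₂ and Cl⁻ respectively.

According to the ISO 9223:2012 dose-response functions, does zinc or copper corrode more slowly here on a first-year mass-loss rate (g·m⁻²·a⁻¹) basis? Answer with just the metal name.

zinc: T≤10 °C ⇒ hinge +0.038·(-3.7−10) = -0.5206
  SO₂ term: 0.0129·70.5^0.44·exp(0.046·41-0.5206) = 0.3287
  Sd branch = 0.0175·Sd^0.57·e^(0.008·RH+0.085·T) = 0.6479 μm/a
  r_corr = 0.3287 + 0.6479 = 0.9766 μm/a
  mass loss = 0.9766 μm/a × 7.14 g/cm³ = 6.973 g·m⁻²·a⁻¹
copper: T≤10 °C ⇒ hinge +0.126·(-3.7−10) = -1.7262
  SO₂ term: 0.0053·70.5^0.26·exp(0.059·41-1.7262) = 0.03204
  Cl⁻ term: 0.01025·551.4^0.27·exp(0.036·41+0.049·-3.7) = 0.2057
  sum: 0.03204 + 0.2057 → r_corr = 0.2377 μm/a
  mass loss = 0.2377 μm/a × 8.96 g/cm³ = 2.13 g·m⁻²·a⁻¹
Ordering by g·m⁻²·a⁻¹: zinc (6.97) > copper (2.13)

copper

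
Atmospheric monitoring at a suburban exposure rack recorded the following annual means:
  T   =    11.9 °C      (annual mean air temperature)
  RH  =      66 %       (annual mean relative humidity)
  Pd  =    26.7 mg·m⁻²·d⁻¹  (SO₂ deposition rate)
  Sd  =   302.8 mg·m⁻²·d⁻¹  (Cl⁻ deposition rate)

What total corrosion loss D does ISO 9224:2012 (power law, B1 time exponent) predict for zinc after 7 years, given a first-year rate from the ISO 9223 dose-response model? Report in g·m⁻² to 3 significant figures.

zinc: temperature factor f = -0.071·(1.9) = -0.1349
  Pd branch = 0.0129·Pd^0.44·e^(0.046·RH+f) = 0.9958 μm/a
  Sd branch = 0.0175·Sd^0.57·e^(0.008·RH+0.085·T) = 2.118 μm/a
  sum: 0.9958 + 2.118 → r_corr = 3.114 μm/a
ISO 9224: D(t) = r_corr · t^b with b = 0.813 (zinc, B1)
  D(7) = 3.114 × 7^0.813 = 3.114 × 4.865 = 15.15 μm
  Mass loss = 15.15 μm × 7.14 g/cm³ = 108.2 g·m⁻²

D(7) = 108 g·m⁻²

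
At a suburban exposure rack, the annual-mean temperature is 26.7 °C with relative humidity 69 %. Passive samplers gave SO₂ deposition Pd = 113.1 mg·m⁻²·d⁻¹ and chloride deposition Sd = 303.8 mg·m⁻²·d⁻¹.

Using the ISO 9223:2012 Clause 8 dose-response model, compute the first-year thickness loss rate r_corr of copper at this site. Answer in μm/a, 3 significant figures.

r_corr = 2.41 μm/a

copper: f(T) = -0.080·(T−10) [T>10 °C] = -1.3360
  SO₂ term: 0.0053·113.1^0.26·exp(0.059·69-1.3360) = 0.2792
  Cl⁻ term: 0.01025·303.8^0.27·exp(0.036·69+0.049·26.7) = 2.128
  sum: 0.2792 + 2.128 → r_corr = 2.407 μm/a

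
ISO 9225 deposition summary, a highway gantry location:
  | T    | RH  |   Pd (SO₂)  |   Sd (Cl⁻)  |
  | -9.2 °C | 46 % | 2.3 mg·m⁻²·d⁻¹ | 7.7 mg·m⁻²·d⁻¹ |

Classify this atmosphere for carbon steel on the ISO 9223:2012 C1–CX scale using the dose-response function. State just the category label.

carbon steel: f(T) = +0.150·(T−10) [T≤10 °C] = -2.8800
  sulphur-dioxide contribution → 0.3845 μm/a
  chloride contribution → 1.142 μm/a
  ⇒ r_corr(carbon steel) = 1.526 μm/a
Category bounds: 1.3…25 μm/a bracket r_corr ⇒ C2

C2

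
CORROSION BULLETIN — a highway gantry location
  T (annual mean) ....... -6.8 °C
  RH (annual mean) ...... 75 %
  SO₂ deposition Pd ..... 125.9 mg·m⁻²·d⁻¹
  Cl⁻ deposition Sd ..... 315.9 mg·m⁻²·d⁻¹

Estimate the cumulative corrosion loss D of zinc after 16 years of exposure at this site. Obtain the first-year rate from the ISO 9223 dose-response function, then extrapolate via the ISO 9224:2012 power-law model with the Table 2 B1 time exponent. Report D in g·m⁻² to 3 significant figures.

D(16) = 155 g·m⁻²

zinc: f(T) = +0.038·(T−10) [T≤10 °C] = -0.6384
  Pd branch = 0.0129·Pd^0.44·e^(0.046·RH+f) = 1.802 μm/a
  Cl⁻ term: 0.0175·315.9^0.57·exp(0.008·75+0.085·-6.8) = 0.4757
  r_corr = 1.802 + 0.4757 = 2.277 μm/a
Power-law: D(16) = r_corr · 16^0.813
  D(16) = 2.277 × 16^0.813 = 2.277 × 9.527 = 21.7 μm
  Mass loss = 21.7 μm × 7.14 g/cm³ = 154.9 g·m⁻²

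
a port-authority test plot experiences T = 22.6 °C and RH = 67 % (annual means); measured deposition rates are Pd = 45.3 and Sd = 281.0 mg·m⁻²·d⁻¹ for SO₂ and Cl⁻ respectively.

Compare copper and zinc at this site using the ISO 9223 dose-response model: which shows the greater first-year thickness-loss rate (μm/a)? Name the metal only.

copper: T>10 °C ⇒ hinge -0.080·(22.6−10) = -1.0080
  Pd branch = 0.0053·Pd^0.26·e^(0.059·RH+f) = 0.2716 μm/a
  Sd branch = 0.01025·Sd^0.27·e^(0.036·RH+0.049·T) = 1.586 μm/a
  sum: 0.2716 + 1.586 → r_corr = 1.858 μm/a
zinc: temperature factor f = -0.071·(12.6) = -0.8946
  Pd branch = 0.0129·Pd^0.44·e^(0.046·RH+f) = 0.6155 μm/a
  Sd branch = 0.0175·Sd^0.57·e^(0.008·RH+0.085·T) = 5.08 μm/a
  r_corr = 0.6155 + 5.08 = 5.696 μm/a
Ordering by μm/a: zinc (5.7) > copper (1.86)

zinc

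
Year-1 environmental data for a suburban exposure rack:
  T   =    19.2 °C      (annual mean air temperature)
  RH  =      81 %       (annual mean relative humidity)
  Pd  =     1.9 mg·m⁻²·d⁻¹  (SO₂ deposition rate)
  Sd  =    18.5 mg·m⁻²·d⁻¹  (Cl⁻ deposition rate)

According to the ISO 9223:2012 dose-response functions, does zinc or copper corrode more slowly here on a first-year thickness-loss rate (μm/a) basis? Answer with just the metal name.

zinc: temperature factor f = -0.071·(9.2) = -0.6532
  Pd branch = 0.0129·Pd^0.44·e^(0.046·RH+f) = 0.3696 μm/a
  Cl⁻ term: 0.0175·18.5^0.57·exp(0.008·81+0.085·19.2) = 0.9026
  r_corr = 0.3696 + 0.9026 = 1.272 μm/a
copper: temperature factor f = -0.080·(9.2) = -0.7360
  SO₂ term: 0.0053·1.9^0.26·exp(0.059·81-0.7360) = 0.3569
  Cl⁻ term: 0.01025·18.5^0.27·exp(0.036·81+0.049·19.2) = 1.066
  r_corr = 0.3569 + 1.066 = 1.423 μm/a
Ordering by μm/a: copper (1.42) > zinc (1.27)

zinc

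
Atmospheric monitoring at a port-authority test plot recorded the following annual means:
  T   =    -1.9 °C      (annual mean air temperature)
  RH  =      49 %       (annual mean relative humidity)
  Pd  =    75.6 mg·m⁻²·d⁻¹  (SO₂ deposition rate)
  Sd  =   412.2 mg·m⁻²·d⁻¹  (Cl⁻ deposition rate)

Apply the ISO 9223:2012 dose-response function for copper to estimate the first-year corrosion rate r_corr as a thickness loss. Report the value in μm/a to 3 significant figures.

r_corr = 0.343 μm/a

copper: temperature factor f = +0.126·(-11.9) = -1.4994
  sulphur-dioxide contribution → 0.06562 μm/a
  chloride contribution → 0.277 μm/a
  total first-year rate 0.3426 μm/a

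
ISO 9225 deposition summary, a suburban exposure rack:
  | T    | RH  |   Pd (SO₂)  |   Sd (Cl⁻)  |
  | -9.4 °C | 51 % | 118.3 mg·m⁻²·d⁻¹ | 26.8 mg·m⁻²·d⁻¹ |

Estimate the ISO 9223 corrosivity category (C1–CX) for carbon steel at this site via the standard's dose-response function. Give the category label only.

C2

carbon steel: temperature factor f = +0.150·(-19.4) = -2.9100
  Pd branch = 1.77·Pd^0.52·e^(0.02·RH+f) = 3.2 μm/a
  Sd branch = 0.102·Sd^0.62·e^(0.033·RH+0.04·T) = 2.895 μm/a
  r_corr = 3.2 + 2.895 = 6.095 μm/a
6.09 μm/a falls in (1.3, 25] for carbon steel → category C2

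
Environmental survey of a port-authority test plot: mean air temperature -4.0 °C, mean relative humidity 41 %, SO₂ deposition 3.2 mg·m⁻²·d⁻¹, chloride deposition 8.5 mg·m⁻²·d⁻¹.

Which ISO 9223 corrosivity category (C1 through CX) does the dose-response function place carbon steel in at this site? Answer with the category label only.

C2

carbon steel: f(T) = +0.150·(T−10) [T≤10 °C] = -2.1000
  Pd branch = 1.77·Pd^0.52·e^(0.02·RH+f) = 0.9011 μm/a
  Sd branch = 0.102·Sd^0.62·e^(0.033·RH+0.04·T) = 1.268 μm/a
  sum: 0.9011 + 1.268 → r_corr = 2.169 μm/a
Category bounds: 1.3…25 μm/a bracket r_corr ⇒ C2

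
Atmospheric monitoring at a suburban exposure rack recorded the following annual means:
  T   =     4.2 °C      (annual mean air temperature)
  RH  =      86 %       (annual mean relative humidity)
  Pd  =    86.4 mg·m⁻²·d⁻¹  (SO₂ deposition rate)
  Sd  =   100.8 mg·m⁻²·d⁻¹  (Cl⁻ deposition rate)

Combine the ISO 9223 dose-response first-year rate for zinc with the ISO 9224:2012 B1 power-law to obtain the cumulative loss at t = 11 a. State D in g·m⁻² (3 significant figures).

zinc: f(T) = +0.038·(T−10) [T≤10 °C] = -0.2204
  Pd branch = 0.0129·Pd^0.44·e^(0.046·RH+f) = 3.846 μm/a
  Sd branch = 0.0175·Sd^0.57·e^(0.008·RH+0.085·T) = 0.69 μm/a
  sum: 3.846 + 0.69 → r_corr = 4.536 μm/a
Long-term exponent b (ISO 9224 Table 2, B1) = 0.813
  D(11) = 4.536 × 11^0.813 = 4.536 × 7.025 = 31.87 μm
  Mass loss = 31.87 μm × 7.14 g/cm³ = 227.5 g·m⁻²

D(11) = 228 g·m⁻²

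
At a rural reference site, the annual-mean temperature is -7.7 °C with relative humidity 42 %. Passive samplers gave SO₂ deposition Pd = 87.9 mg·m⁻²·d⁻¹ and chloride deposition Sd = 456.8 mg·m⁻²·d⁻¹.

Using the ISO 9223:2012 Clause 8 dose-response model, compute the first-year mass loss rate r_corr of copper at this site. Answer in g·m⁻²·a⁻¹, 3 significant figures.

copper: f(T) = +0.126·(T−10) [T≤10 °C] = -2.2302
  sulphur-dioxide contribution → 0.02174 μm/a
  chloride contribution → 0.1666 μm/a
  total first-year rate 0.1883 μm/a
Convert to mass loss: 0.1883 μm/a × 8.96 g/cm³ = 1.687 g·m⁻²·a⁻¹

r_corr = 1.69 g·m⁻²·a⁻¹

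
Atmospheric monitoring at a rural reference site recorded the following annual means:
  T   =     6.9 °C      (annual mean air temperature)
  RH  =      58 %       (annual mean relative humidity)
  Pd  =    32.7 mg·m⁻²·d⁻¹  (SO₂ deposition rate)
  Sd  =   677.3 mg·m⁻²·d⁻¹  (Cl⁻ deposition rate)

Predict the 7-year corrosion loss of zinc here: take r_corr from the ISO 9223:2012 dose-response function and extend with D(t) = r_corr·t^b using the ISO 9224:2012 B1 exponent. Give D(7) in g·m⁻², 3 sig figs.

D(7) = 98.0 g·m⁻²

zinc: f(T) = +0.038·(T−10) [T≤10 °C] = -0.1178
  sulphur-dioxide contribution → 0.7665 μm/a
  chloride contribution → 2.055 μm/a
  total first-year rate 2.822 μm/a
Power-law: D(7) = r_corr · 7^0.813
  D(7) = 2.822 × 7^0.813 = 2.822 × 4.865 = 13.73 μm
  Mass loss = 13.73 μm × 7.14 g/cm³ = 98 g·m⁻²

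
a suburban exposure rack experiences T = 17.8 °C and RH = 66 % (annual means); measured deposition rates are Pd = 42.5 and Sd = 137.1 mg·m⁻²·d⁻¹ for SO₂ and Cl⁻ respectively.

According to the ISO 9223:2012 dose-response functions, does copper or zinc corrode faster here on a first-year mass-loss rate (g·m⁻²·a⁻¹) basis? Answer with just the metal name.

zinc

copper: temperature factor f = -0.080·(7.8) = -0.6240
  Pd branch = 0.0053·Pd^0.26·e^(0.059·RH+f) = 0.3697 μm/a
  Cl⁻ term: 0.01025·137.1^0.27·exp(0.036·66+0.049·17.8) = 0.9963
  sum: 0.3697 + 0.9963 → r_corr = 1.366 μm/a
  mass loss = 1.366 μm/a × 8.96 g/cm³ = 12.24 g·m⁻²·a⁻¹
zinc: f(T) = -0.071·(T−10) [T>10 °C] = -0.5538
  Pd branch = 0.0129·Pd^0.44·e^(0.046·RH+f) = 0.8037 μm/a
  Cl⁻ term: 0.0175·137.1^0.57·exp(0.008·66+0.085·17.8) = 2.226
  sum: 0.8037 + 2.226 → r_corr = 3.03 μm/a
  mass loss = 3.03 μm/a × 7.14 g/cm³ = 21.63 g·m⁻²·a⁻¹
Ordering by g·m⁻²·a⁻¹: zinc (21.6) > copper (12.2)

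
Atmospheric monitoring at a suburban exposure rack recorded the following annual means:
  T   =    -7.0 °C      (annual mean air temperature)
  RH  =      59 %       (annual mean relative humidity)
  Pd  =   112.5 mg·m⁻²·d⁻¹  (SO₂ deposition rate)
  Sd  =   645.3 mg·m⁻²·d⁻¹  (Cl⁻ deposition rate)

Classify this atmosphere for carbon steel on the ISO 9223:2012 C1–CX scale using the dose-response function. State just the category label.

carbon steel: T≤10 °C ⇒ hinge +0.150·(-7.0−10) = -2.5500
  Pd branch = 1.77·Pd^0.52·e^(0.02·RH+f) = 5.243 μm/a
  Cl⁻ term: 0.102·645.3^0.62·exp(0.033·59+0.04·-7.0) = 29.83
  r_corr = 5.243 + 29.83 = 35.07 μm/a
Category bounds: 25…50 μm/a bracket r_corr ⇒ C3

C3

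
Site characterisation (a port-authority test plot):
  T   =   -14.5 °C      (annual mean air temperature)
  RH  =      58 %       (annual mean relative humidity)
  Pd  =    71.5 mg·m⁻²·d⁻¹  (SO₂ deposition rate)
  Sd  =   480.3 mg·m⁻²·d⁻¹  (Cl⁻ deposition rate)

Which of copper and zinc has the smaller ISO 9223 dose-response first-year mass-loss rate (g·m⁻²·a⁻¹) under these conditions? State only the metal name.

copper

copper: f(T) = +0.126·(T−10) [T≤10 °C] = -3.0870
  sulphur-dioxide contribution → 0.02248 μm/a
  chloride contribution → 0.2153 μm/a
  total first-year rate 0.2377 μm/a
  mass loss = 0.2377 μm/a × 8.96 g/cm³ = 2.13 g·m⁻²·a⁻¹
zinc: T≤10 °C ⇒ hinge +0.038·(-14.5−10) = -0.9310
  sulphur-dioxide contribution → 0.4796 μm/a
  chloride contribution → 0.274 μm/a
  total first-year rate 0.7536 μm/a
  mass loss = 0.7536 μm/a × 7.14 g/cm³ = 5.38 g·m⁻²·a⁻¹
Ordering by g·m⁻²·a⁻¹: zinc (5.38) > copper (2.13)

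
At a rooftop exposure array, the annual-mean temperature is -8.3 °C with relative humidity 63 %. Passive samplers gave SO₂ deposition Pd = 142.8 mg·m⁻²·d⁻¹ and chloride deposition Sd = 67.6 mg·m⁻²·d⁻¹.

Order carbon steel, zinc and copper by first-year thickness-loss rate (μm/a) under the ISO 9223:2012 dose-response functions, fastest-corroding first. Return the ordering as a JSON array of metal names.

carbon steel: f(T) = +0.150·(T−10) [T≤10 °C] = -2.7450
  SO₂ term: 1.77·142.8^0.52·exp(0.02·63-2.7450) = 5.291
  Cl⁻ term: 0.102·67.6^0.62·exp(0.033·63+0.04·-8.3) = 7.978
  r_corr = 5.291 + 7.978 = 13.27 μm/a
zinc: T≤10 °C ⇒ hinge +0.038·(-8.3−10) = -0.6954
  SO₂ term: 0.0129·142.8^0.44·exp(0.046·63-0.6954) = 1.036
  Sd branch = 0.0175·Sd^0.57·e^(0.008·RH+0.085·T) = 0.158 μm/a
  sum: 1.036 + 0.158 → r_corr = 1.194 μm/a
copper: temperature factor f = +0.126·(-18.3) = -2.3058
  SO₂ term: 0.0053·142.8^0.26·exp(0.059·63-2.3058) = 0.07896
  Sd branch = 0.01025·Sd^0.27·e^(0.036·RH+0.049·T) = 0.2057 μm/a
  r_corr = 0.07896 + 0.2057 = 0.2846 μm/a
Ordering by μm/a: carbon steel (13.3) > zinc (1.19) > copper (0.285)

["carbon steel", "zinc", "copper"]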